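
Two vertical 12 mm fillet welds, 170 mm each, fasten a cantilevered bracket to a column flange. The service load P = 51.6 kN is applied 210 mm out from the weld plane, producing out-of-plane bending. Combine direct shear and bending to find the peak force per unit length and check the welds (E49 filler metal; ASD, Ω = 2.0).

E49XX → F_EXX = 490 MPa.
L_w = 2 × 170 = 340 mm; section modulus (unit throat) S = 2 × L²/6 = 9633 mm².
Direct shear f_v = P/L_w = 51.6×10³/340 = 151.8 N/mm.
Moment M = P × e = 51.6×10³ × 210 = 10836000 N·mm; bending f_b = M/S = 1125 N/mm.
f_max = √(f_v² + f_b²) = √(151.8² + 1125²) = 1135 N/mm.
r_n/Ω = (1/2.0) × 0.6 × 490 × (0.707 × 12) = 1247 N/mm → adequate.

f_max ≈ 1140 N/mm; adequate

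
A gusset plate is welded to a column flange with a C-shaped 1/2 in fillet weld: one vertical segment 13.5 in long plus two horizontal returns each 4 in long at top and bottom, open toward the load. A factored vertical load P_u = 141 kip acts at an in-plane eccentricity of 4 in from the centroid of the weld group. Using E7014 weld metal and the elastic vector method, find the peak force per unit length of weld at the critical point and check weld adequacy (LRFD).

f_max ≈ 11.5 kip/in; NOT adequate

E70XX → F_EXX = 70 ksi.
Total weld length L_w = 21.5 in. Treat welds as unit-width lines.
Centroid: x̄ = 2×4×2 / 21.5 = 0.7442 in from the vertical weld.
Polar moment about centroid: J = I_x + I_y = [13.5³/12 + 2×4×6.75²] + [13.5×0.7442² + 2(4³/12 + 4×1.256²)] = 600.3 in³.
Direct shear f_v = P/L_w = 141 / 21.5 = 6.558 kip/in (vertical).
Torsion M = P·e = 141 × 4 = 564 kip·in.
Critical point at (x, y) = (3.256, 6.75) from centroid. f_tx = M·y/J = 6.342 kip/in; f_ty = M·x/J = 3.059 kip/in.
Resultant f_max = √[f_tx² + (f_v + f_ty)²] = √[6.342² + (6.558 + 3.059)²] = 11.52 kip/in.
Capacity per unit length: φr_n = 0.75 × 0.6 × 70 × (0.707 × 0.5) = 11.14 kip/in.
11.52 > 11.14 → NOT adequate.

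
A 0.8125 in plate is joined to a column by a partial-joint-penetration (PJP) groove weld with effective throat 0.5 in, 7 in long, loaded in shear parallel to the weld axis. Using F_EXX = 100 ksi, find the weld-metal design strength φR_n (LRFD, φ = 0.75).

Effective throat (given) t_e = 0.5 in.
A_we = 0.5 × 7 = 3.5 in².
F_nw = 0.6 F_EXX = 60 ksi.
φR_n = 0.75 × 60 × 3.5 = 157.5 kip.

φR_n ≈ 158 kip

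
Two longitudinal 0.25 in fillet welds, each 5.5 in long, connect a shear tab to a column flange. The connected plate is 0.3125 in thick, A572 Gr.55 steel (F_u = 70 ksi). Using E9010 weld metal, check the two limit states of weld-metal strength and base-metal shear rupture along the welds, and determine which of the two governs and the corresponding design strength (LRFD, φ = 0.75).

φR_n ≈ 78.7 kip (weld metal governs)

E90XX → F_EXX = 90 ksi.
t_e = 0.707 × 0.25 = 0.1767 in; L = 11 in.
Weld metal: φR_n = 0.75 × 0.6 × 90 × 0.1767 × 11 = 78.74 kip.
Base metal (shear rupture): φR_n = 0.75 × 0.6 × 70 × 0.3125 × 11 = 108.3 kip.
Governing: weld metal.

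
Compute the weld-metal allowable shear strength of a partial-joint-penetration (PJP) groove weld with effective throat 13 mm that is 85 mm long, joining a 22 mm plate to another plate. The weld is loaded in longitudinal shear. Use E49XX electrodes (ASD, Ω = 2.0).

E49XX → F_EXX = 490 MPa.
Effective throat (given) t_e = 13 mm.
A_we = 13 × 85 = 1105 mm².
F_nw = 0.6 F_EXX = 294 MPa.
R_n/Ω = (294 × 1105) / 2.0 × 10⁻³ = 162.4 kN.

R_n/Ω ≈ 162 kN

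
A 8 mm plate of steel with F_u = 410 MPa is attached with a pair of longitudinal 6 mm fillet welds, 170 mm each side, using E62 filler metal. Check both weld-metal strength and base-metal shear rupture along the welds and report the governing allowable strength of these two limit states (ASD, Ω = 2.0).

R_n/Ω ≈ 268 kN (weld metal governs)

E62XX → F_EXX = 620 MPa.
t_e = 0.707 × 6 = 4.242 mm; L = 340 mm.
Weld metal: R_n/Ω = (1/2.0) × 0.6 × 620 × 4.242 × 340 × 10⁻³ = 268.3 kN.
Base metal (shear rupture): R_n/Ω = (1/2.0) × 0.6 × 410 × 8 × 340 × 10⁻³ = 334.6 kN.
Governing: weld metal.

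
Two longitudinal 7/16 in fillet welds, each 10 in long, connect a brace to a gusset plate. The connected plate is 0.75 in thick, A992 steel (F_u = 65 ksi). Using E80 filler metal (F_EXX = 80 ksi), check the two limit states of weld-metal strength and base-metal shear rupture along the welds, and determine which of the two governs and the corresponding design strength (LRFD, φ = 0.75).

φR_n ≈ 223 kips (weld metal governs)

t_e = 0.707 × 0.4375 = 0.3093 in; L = 20 in.
Weld metal: φR_n = 0.75 × 0.6 × 80 × 0.3093 × 20 = 222.7 kips.
Base metal (shear rupture): φR_n = 0.75 × 0.6 × 65 × 0.75 × 20 = 438.8 kips.
Governing: weld metal.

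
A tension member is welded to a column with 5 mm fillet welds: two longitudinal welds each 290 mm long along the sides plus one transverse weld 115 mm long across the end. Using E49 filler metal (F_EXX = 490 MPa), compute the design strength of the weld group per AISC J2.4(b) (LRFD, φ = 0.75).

φR_n ≈ 542 kN

t_e = 0.707 × 5 = 3.535 mm.
R_nwl = 0.6 × 490 × 3.535 × 580 × 10⁻³ = 602.8 kN (longitudinal, 2 welds).
R_nwt = 0.6 × 490 × 3.535 × 115 × 10⁻³ = 119.5 kN (transverse, base value).
(i) R_nwl + R_nwt = 722.3 kN; (ii) 0.85 R_nwl + 1.5 R_nwt = 691.6 kN.
R_n = max = 722.3 kN [governs: (i)]; φR_n = 541.7 kN.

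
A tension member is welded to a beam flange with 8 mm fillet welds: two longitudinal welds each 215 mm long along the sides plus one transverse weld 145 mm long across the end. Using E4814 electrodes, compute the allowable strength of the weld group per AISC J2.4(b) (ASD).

R_n/Ω ≈ 475 kN

E48XX → F_EXX = 480 MPa.
t_e = 0.707 × 8 = 5.656 mm.
R_nwl = 0.6 × 480 × 5.656 × 430 × 10⁻³ = 700.4 kN (longitudinal, 2 welds).
R_nwt = 0.6 × 480 × 5.656 × 145 × 10⁻³ = 236.2 kN (transverse, base value).
(i) R_nwl + R_nwt = 936.6 kN; (ii) 0.85 R_nwl + 1.5 R_nwt = 949.7 kN.
R_n = max = 949.7 kN [governs: (ii)]; R_n/Ω = 474.8 kN.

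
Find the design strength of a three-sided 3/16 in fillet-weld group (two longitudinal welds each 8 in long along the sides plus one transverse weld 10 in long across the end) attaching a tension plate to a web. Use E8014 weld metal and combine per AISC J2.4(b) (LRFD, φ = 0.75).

E80XX → F_EXX = 80 ksi.
t_e = 0.707 × 0.1875 = 0.1326 in.
R_nwl = 0.6 × 80 × 0.1326 × 16 = 101.8 kip (longitudinal, 2 welds).
R_nwt = 0.6 × 80 × 0.1326 × 10 = 63.63 kip (transverse, base value).
(i) R_nwl + R_nwt = 165.4 kip; (ii) 0.85 R_nwl + 1.5 R_nwt = 182 kip.
R_n = max = 182 kip [governs: (ii)]; φR_n = 136.5 kip.

φR_n ≈ 136 kip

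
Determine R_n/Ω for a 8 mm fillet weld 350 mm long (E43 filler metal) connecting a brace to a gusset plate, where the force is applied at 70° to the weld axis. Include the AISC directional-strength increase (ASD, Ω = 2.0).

E43XX → F_EXX = 430 MPa.
t_e = 0.707 × 8 = 5.656 mm; A_we = 5.656 × 350 = 1980 mm².
Directional factor: 1.0 + 0.5 sin^1.5(70°) = 1.455.
F_nw = 0.6 × 430 × 1.455 = 375.5 MPa.
R_n/Ω = (375.5 × 1980) / 2.0 × 10⁻³ = 371.7 kN.

R_n/Ω ≈ 372 kN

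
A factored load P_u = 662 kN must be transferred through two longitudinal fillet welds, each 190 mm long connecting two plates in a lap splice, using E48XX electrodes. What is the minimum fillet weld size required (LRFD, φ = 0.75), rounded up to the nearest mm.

E48XX → F_EXX = 480 MPa.
Total weld length L = 380 mm.
Required throat t_e = P_u / (φ × 0.6 F_EXX × L) = 662 / (0.75 × 0.6 × 480 × 380 × 10⁻³) = 8.065 mm.
Required leg w = t_e / 0.707 = 11.41 mm → use 12 mm.

w = 12 mm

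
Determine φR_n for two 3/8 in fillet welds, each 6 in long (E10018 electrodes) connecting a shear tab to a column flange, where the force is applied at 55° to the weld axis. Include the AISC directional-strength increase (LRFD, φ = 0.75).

E100XX → F_EXX = 100 ksi.
t_e = 0.707 × 0.375 = 0.2651 in; A_we = 0.2651 × 12 = 3.181 in².
Directional factor: 1.0 + 0.5 sin^1.5(55°) = 1.371.
F_nw = 0.6 × 100 × 1.371 = 82.24 ksi.
φR_n = 0.75 × 82.24 × 3.181 = 196.2 kip.

φR_n ≈ 196 kip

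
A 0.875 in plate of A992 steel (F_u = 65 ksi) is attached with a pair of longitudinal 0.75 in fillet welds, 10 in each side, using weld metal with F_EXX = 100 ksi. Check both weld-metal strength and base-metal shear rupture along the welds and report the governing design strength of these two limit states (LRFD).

t_e = 0.707 × 0.75 = 0.5302 in; L = 20 in.
Weld metal: φR_n = 0.75 × 0.6 × 100 × 0.5302 × 20 = 477.2 kip.
Base metal (shear rupture): φR_n = 0.75 × 0.6 × 65 × 0.875 × 20 = 511.9 kip.
Governing: weld metal.

φR_n ≈ 477 kip (weld metal governs)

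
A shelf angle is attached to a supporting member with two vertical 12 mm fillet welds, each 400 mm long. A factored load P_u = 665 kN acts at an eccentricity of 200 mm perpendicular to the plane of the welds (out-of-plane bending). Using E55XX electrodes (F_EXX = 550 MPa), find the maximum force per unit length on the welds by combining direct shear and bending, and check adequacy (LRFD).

L_w = 2 × 400 = 800 mm; section modulus (unit throat) S = 2 × L²/6 = 53330 mm².
Direct shear f_v = P/L_w = 665×10³/800 = 831.2 N/mm.
Moment M = P × e = 665×10³ × 200 = 133000000 N·mm; bending f_b = M/S = 2494 N/mm.
f_max = √(f_v² + f_b²) = √(831.2² + 2494²) = 2629 N/mm.
φr_n = 0.75 × 0.6 × 550 × (0.707 × 12) = 2100 N/mm → NOT adequate.

f_max ≈ 2630 N/mm; NOT adequate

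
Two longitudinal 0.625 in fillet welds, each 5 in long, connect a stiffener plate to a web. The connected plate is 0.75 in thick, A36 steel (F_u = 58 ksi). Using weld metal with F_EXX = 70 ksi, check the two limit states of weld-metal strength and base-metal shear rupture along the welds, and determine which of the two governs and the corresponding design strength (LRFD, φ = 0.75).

φR_n ≈ 139 kips (weld metal governs)

t_e = 0.707 × 0.625 = 0.4419 in; L = 10 in.
Weld metal: φR_n = 0.75 × 0.6 × 70 × 0.4419 × 10 = 139.2 kips.
Base metal (shear rupture): φR_n = 0.75 × 0.6 × 58 × 0.75 × 10 = 195.8 kips.
Governing: weld metal.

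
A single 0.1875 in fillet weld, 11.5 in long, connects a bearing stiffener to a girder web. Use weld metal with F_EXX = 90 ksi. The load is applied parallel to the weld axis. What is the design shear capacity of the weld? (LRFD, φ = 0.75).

φR_n ≈ 61.7 kips

Effective throat t_e = 0.707 × 0.1875 = 0.1326 in.
Total length L = 11.5 in; A_we = 0.1326 × 11.5 = 1.524 in².
F_nw = 0.6 F_EXX = 0.6 × 90 = 54 ksi.
φR_n = 0.75 × 54 × 1.524 = 61.74 kips.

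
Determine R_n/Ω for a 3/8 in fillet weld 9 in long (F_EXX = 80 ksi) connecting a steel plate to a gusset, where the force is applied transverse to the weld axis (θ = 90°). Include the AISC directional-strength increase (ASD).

R_n/Ω ≈ 85.9 kips

t_e = 0.707 × 0.375 = 0.2651 in; A_we = 0.2651 × 9 = 2.386 in².
Directional factor: 1.0 + 0.5 sin^1.5(90°) = 1.5.
F_nw = 0.6 × 80 × 1.5 = 72 ksi.
R_n/Ω = (72 × 2.386) / 2.0 = 85.9 kips.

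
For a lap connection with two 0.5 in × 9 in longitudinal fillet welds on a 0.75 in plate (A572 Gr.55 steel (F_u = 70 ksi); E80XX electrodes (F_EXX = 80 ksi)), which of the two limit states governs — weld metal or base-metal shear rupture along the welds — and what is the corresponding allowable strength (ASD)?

R_n/Ω ≈ 153 kips (weld metal governs)

t_e = 0.707 × 0.5 = 0.3535 in; L = 18 in.
Weld metal: R_n/Ω = (1/2.0) × 0.6 × 80 × 0.3535 × 18 = 152.7 kips.
Base metal (shear rupture): R_n/Ω = (1/2.0) × 0.6 × 70 × 0.75 × 18 = 283.5 kips.
Governing: weld metal.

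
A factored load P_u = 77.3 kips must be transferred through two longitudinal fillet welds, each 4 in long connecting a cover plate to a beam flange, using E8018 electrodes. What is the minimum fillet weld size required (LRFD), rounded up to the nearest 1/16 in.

w = 7/16 in

E80XX → F_EXX = 80 ksi.
Total weld length L = 8 in.
Required throat t_e = P_u / (φ × 0.6 F_EXX × L) = 77.3 / (0.75 × 0.6 × 80 × 8) = 0.2684 in.
Required leg w = t_e / 0.707 = 0.3796 in → use 7/16 in.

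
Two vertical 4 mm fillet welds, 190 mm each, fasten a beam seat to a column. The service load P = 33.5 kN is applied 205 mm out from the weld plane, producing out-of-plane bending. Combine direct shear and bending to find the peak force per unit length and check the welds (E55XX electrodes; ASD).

E55XX → F_EXX = 550 MPa.
L_w = 2 × 190 = 380 mm; section modulus (unit throat) S = 2 × L²/6 = 12030 mm².
Direct shear f_v = P/L_w = 33.5×10³/380 = 88.16 N/mm.
Moment M = P × e = 33.5×10³ × 205 = 6867500 N·mm; bending f_b = M/S = 570.7 N/mm.
f_max = √(f_v² + f_b²) = √(88.16² + 570.7²) = 577.5 N/mm.
r_n/Ω = (1/2.0) × 0.6 × 550 × (0.707 × 4) = 466.6 N/mm → NOT adequate.

f_max ≈ 577 N/mm; NOT adequate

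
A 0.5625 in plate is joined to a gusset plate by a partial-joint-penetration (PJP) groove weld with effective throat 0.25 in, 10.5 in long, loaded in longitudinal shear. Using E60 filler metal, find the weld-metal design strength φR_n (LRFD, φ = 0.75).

E60XX → F_EXX = 60 ksi.
Effective throat (given) t_e = 0.25 in.
A_we = 0.25 × 10.5 = 2.625 in².
F_nw = 0.6 F_EXX = 36 ksi.
φR_n = 0.75 × 36 × 2.625 = 70.88 kips.

φR_n ≈ 70.9 kips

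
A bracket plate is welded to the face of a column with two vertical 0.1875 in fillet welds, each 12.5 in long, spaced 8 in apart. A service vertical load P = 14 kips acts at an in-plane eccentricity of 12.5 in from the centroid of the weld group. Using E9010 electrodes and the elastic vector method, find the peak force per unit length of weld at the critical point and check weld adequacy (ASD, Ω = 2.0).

E90XX → F_EXX = 90 ksi.
Total weld length L_w = 25 in. Treat welds as unit-width lines.
Polar moment about centroid: J = 2[d³/12 + d(b/2)²] = 2[12.5³/12 + 12.5×4²] = 725.5 in³.
Direct shear f_v = P/L_w = 14 / 25 = 0.56 kip/in (vertical).
Torsion M = P·e = 14 × 12.5 = 175 kip·in.
Critical point at (x, y) = (4, 6.25) from centroid. f_tx = M·y/J = 1.508 kip/in; f_ty = M·x/J = 0.9648 kip/in.
Resultant f_max = √[f_tx² + (f_v + f_ty)²] = √[1.508² + (0.56 + 0.9648)²] = 2.144 kip/in.
Capacity per unit length: r_n/Ω = (1/2.0) × 0.6 × 90 × (0.707 × 0.1875) = 3.579 kip/in.
2.144 ≤ 3.579 → adequate.

f_max ≈ 2.14 kip/in; adequate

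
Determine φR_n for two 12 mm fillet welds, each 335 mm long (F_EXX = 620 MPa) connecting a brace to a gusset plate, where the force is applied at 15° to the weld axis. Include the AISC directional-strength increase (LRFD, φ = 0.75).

φR_n ≈ 1690 kN

t_e = 0.707 × 12 = 8.484 mm; A_we = 8.484 × 670 = 5684 mm².
Directional factor: 1.0 + 0.5 sin^1.5(15°) = 1.066.
F_nw = 0.6 × 620 × 1.066 = 396.5 MPa.
φR_n = 0.75 × 396.5 × 5684 × 10⁻³ = 1690 kN.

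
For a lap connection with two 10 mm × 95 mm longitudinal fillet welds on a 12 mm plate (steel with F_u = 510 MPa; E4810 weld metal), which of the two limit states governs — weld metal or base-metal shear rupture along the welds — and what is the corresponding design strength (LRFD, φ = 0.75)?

φR_n ≈ 290 kN (weld metal governs)

E48XX → F_EXX = 480 MPa.
t_e = 0.707 × 10 = 7.07 mm; L = 190 mm.
Weld metal: φR_n = 0.75 × 0.6 × 480 × 7.07 × 190 × 10⁻³ = 290.2 kN.
Base metal (shear rupture): φR_n = 0.75 × 0.6 × 510 × 12 × 190 × 10⁻³ = 523.3 kN.
Governing: weld metal.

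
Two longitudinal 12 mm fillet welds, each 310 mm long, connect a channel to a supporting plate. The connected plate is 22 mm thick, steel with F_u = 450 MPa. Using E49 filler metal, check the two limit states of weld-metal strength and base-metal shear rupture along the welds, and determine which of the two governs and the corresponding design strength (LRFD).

φR_n ≈ 1160 kN (weld metal governs)

E49XX → F_EXX = 490 MPa.
t_e = 0.707 × 12 = 8.484 mm; L = 620 mm.
Weld metal: φR_n = 0.75 × 0.6 × 490 × 8.484 × 620 × 10⁻³ = 1160 kN.
Base metal (shear rupture): φR_n = 0.75 × 0.6 × 450 × 22 × 620 × 10⁻³ = 2762 kN.
Governing: weld metal.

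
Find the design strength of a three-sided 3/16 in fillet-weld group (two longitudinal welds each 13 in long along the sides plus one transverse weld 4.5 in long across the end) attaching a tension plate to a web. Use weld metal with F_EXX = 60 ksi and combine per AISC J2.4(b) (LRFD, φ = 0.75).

t_e = 0.707 × 0.1875 = 0.1326 in.
R_nwl = 0.6 × 60 × 0.1326 × 26 = 124.1 kips (longitudinal, 2 welds).
R_nwt = 0.6 × 60 × 0.1326 × 4.5 = 21.48 kips (transverse, base value).
(i) R_nwl + R_nwt = 145.6 kips; (ii) 0.85 R_nwl + 1.5 R_nwt = 137.7 kips.
R_n = max = 145.6 kips [governs: (i)]; φR_n = 109.2 kips.

φR_n ≈ 109 kips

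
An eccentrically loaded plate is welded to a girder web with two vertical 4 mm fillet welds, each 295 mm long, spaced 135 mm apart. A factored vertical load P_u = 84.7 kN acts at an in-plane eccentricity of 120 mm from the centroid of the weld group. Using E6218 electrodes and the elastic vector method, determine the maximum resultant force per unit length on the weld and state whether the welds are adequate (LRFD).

E62XX → F_EXX = 620 MPa.
Total weld length L_w = 590 mm. Treat welds as unit-width lines.
Polar moment about centroid: J = 2[d³/12 + d(b/2)²] = 2[295³/12 + 295×67.5²] = 6967000 mm³.
Direct shear f_v = P/L_w = 84.7×10³ / 590 = 143.6 N/mm (vertical).
Torsion M = P·e = 84.7×10³ × 120 = 10164000 N·mm.
Critical point at (x, y) = (67.5, 147.5) from centroid. f_tx = M·y/J = 215.2 N/mm; f_ty = M·x/J = 98.48 N/mm.
Resultant f_max = √[f_tx² + (f_v + f_ty)²] = √[215.2² + (143.6 + 98.48)²] = 323.9 N/mm.
Capacity per unit length: φr_n = 0.75 × 0.6 × 620 × (0.707 × 4) = 789 N/mm.
323.9 ≤ 789 → adequate.

f_max ≈ 324 N/mm; adequate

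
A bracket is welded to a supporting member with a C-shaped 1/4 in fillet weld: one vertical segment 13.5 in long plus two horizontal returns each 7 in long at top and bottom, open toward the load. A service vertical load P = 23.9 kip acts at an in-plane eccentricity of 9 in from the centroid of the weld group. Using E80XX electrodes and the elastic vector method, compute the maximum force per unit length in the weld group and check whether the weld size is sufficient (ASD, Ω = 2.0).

E80XX → F_EXX = 80 ksi.
Total weld length L_w = 27.5 in. Treat welds as unit-width lines.
Centroid: x̄ = 2×7×3.5 / 27.5 = 1.782 in from the vertical weld.
Polar moment about centroid: J = I_x + I_y = [13.5³/12 + 2×7×6.75²] + [13.5×1.782² + 2(7³/12 + 7×1.718²)] = 984.3 in³.
Direct shear f_v = P/L_w = 23.9 / 27.5 = 0.8691 kip/in (vertical).
Torsion M = P·e = 23.9 × 9 = 215.1 kip·in.
Critical point at (x, y) = (5.218, 6.75) from centroid. f_tx = M·y/J = 1.475 kip/in; f_ty = M·x/J = 1.14 kip/in.
Resultant f_max = √[f_tx² + (f_v + f_ty)²] = √[1.475² + (0.8691 + 1.14)²] = 2.493 kip/in.
Capacity per unit length: r_n/Ω = (1/2.0) × 0.6 × 80 × (0.707 × 0.25) = 4.242 kip/in.
2.493 ≤ 4.242 → adequate.

f_max ≈ 2.49 kip/in; adequate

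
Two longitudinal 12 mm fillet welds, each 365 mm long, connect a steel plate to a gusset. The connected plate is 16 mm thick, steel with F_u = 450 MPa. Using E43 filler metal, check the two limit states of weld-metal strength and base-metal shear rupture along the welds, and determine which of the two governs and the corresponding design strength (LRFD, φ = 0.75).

φR_n ≈ 1200 kN (weld metal governs)

E43XX → F_EXX = 430 MPa.
t_e = 0.707 × 12 = 8.484 mm; L = 730 mm.
Weld metal: φR_n = 0.75 × 0.6 × 430 × 8.484 × 730 × 10⁻³ = 1198 kN.
Base metal (shear rupture): φR_n = 0.75 × 0.6 × 450 × 16 × 730 × 10⁻³ = 2365 kN.
Governing: weld metal.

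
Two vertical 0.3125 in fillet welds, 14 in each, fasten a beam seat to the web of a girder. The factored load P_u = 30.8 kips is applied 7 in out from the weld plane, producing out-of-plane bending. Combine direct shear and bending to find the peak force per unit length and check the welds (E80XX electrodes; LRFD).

f_max ≈ 3.48 kip/in; adequate

E80XX → F_EXX = 80 ksi.
L_w = 2 × 14 = 28 in; section modulus (unit throat) S = 2 × L²/6 = 65.33 in².
Direct shear f_v = P/L_w = 30.8/28 = 1.1 kip/in.
Moment M = P × e = 30.8 × 7 = 215.6 kip·in; bending f_b = M/S = 3.3 kip/in.
f_max = √(f_v² + f_b²) = √(1.1² + 3.3²) = 3.479 kip/in.
φr_n = 0.75 × 0.6 × 80 × (0.707 × 0.3125) = 7.954 kip/in → adequate.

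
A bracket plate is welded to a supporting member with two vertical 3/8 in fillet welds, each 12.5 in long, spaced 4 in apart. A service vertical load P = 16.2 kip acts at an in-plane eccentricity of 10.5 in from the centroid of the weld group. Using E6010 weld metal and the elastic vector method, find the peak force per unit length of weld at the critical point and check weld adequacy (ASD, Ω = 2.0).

f_max ≈ 2.89 kip/in; adequate

E60XX → F_EXX = 60 ksi.
Total weld length L_w = 25 in. Treat welds as unit-width lines.
Polar moment about centroid: J = 2[d³/12 + d(b/2)²] = 2[12.5³/12 + 12.5×2²] = 425.5 in³.
Direct shear f_v = P/L_w = 16.2 / 25 = 0.648 kip/in (vertical).
Torsion M = P·e = 16.2 × 10.5 = 170.1 kip·in.
Critical point at (x, y) = (2, 6.25) from centroid. f_tx = M·y/J = 2.498 kip/in; f_ty = M·x/J = 0.7995 kip/in.
Resultant f_max = √[f_tx² + (f_v + f_ty)²] = √[2.498² + (0.648 + 0.7995)²] = 2.887 kip/in.
Capacity per unit length: r_n/Ω = (1/2.0) × 0.6 × 60 × (0.707 × 0.375) = 4.772 kip/in.
2.887 ≤ 4.772 → adequate.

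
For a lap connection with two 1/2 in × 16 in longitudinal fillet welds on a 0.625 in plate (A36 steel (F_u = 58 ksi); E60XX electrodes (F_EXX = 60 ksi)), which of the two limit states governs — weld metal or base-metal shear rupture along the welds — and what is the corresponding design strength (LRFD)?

φR_n ≈ 305 kip (weld metal governs)

t_e = 0.707 × 0.5 = 0.3535 in; L = 32 in.
Weld metal: φR_n = 0.75 × 0.6 × 60 × 0.3535 × 32 = 305.4 kip.
Base metal (shear rupture): φR_n = 0.75 × 0.6 × 58 × 0.625 × 32 = 522 kip.
Governing: weld metal.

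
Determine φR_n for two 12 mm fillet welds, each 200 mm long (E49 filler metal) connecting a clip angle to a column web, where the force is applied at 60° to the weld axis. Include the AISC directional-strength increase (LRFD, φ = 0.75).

E49XX → F_EXX = 490 MPa.
t_e = 0.707 × 12 = 8.484 mm; A_we = 8.484 × 400 = 3394 mm².
Directional factor: 1.0 + 0.5 sin^1.5(60°) = 1.403.
F_nw = 0.6 × 490 × 1.403 = 412.5 MPa.
φR_n = 0.75 × 412.5 × 3394 × 10⁻³ = 1050 kN.

φR_n ≈ 1050 kN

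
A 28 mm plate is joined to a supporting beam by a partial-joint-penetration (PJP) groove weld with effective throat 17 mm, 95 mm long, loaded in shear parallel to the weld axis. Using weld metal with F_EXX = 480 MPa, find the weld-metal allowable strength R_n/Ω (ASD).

R_n/Ω ≈ 233 kN

Effective throat (given) t_e = 17 mm.
A_we = 17 × 95 = 1615 mm².
F_nw = 0.6 F_EXX = 288 MPa.
R_n/Ω = (288 × 1615) / 2.0 × 10⁻³ = 232.6 kN.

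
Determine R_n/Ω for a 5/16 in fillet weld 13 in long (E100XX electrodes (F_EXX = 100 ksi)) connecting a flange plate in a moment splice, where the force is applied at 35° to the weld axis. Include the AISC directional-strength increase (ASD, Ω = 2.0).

t_e = 0.707 × 0.3125 = 0.2209 in; A_we = 0.2209 × 13 = 2.872 in².
Directional factor: 1.0 + 0.5 sin^1.5(35°) = 1.217.
F_nw = 0.6 × 100 × 1.217 = 73.03 ksi.
R_n/Ω = (73.03 × 2.872) / 2.0 = 104.9 kips.

R_n/Ω ≈ 105 kips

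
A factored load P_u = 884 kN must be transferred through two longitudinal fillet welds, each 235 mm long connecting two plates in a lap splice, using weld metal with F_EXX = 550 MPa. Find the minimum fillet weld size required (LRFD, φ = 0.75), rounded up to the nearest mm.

w = 11 mm

Total weld length L = 470 mm.
Required throat t_e = P_u / (φ × 0.6 F_EXX × L) = 884 / (0.75 × 0.6 × 550 × 470 × 10⁻³) = 7.599 mm.
Required leg w = t_e / 0.707 = 10.75 mm → use 11 mm.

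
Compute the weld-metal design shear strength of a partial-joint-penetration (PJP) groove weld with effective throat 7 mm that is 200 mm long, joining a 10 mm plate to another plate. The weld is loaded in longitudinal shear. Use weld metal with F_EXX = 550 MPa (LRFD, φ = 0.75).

Effective throat (given) t_e = 7 mm.
A_we = 7 × 200 = 1400 mm².
F_nw = 0.6 F_EXX = 330 MPa.
φR_n = 0.75 × 330 × 1400 × 10⁻³ = 346.5 kN.

φR_n ≈ 346 kN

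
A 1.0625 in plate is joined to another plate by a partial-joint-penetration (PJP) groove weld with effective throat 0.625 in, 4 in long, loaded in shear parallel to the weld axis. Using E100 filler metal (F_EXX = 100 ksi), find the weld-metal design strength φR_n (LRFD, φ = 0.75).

Effective throat (given) t_e = 0.625 in.
A_we = 0.625 × 4 = 2.5 in².
F_nw = 0.6 F_EXX = 60 ksi.
φR_n = 0.75 × 60 × 2.5 = 112.5 kips.

φR_n ≈ 112 kips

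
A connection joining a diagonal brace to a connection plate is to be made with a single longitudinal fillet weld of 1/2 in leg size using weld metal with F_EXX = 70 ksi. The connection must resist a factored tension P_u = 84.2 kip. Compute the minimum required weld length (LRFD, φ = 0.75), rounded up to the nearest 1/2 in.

Throat t_e = 0.707 × 0.5 = 0.3535 in.
φr_n = 0.75 × 0.6 × 70 × 0.3535 = 11.14 kip/in.
L_req = P_u / φr_n = 84.2 / 11.14 = 7.562 in total.
Round up → use L = 8 in.

L = 8 in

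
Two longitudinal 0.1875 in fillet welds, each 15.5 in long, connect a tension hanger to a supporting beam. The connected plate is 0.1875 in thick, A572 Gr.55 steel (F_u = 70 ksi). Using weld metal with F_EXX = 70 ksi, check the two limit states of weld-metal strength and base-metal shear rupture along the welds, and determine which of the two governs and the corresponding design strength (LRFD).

t_e = 0.707 × 0.1875 = 0.1326 in; L = 31 in.
Weld metal: φR_n = 0.75 × 0.6 × 70 × 0.1326 × 31 = 129.4 kip.
Base metal (shear rupture): φR_n = 0.75 × 0.6 × 70 × 0.1875 × 31 = 183.1 kip.
Governing: weld metal.

φR_n ≈ 129 kip (weld metal governs)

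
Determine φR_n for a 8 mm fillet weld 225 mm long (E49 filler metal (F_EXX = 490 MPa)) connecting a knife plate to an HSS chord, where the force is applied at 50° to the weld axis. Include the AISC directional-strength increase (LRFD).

t_e = 0.707 × 8 = 5.656 mm; A_we = 5.656 × 225 = 1273 mm².
Directional factor: 1.0 + 0.5 sin^1.5(50°) = 1.335.
F_nw = 0.6 × 490 × 1.335 = 392.6 MPa.
φR_n = 0.75 × 392.6 × 1273 × 10⁻³ = 374.7 kN.

φR_n ≈ 375 kN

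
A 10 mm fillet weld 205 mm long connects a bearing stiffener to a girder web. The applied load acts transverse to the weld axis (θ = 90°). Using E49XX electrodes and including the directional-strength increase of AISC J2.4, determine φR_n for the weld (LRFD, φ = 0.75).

E49XX → F_EXX = 490 MPa.
t_e = 0.707 × 10 = 7.07 mm; A_we = 7.07 × 205 = 1449 mm².
Directional factor: 1.0 + 0.5 sin^1.5(90°) = 1.5.
F_nw = 0.6 × 490 × 1.5 = 441 MPa.
φR_n = 0.75 × 441 × 1449 × 10⁻³ = 479.4 kN.

φR_n ≈ 479 kN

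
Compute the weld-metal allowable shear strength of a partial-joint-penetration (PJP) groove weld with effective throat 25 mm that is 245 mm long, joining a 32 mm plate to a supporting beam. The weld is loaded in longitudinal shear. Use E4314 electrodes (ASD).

R_n/Ω ≈ 790 kN

E43XX → F_EXX = 430 MPa.
Effective throat (given) t_e = 25 mm.
A_we = 25 × 245 = 6125 mm².
F_nw = 0.6 F_EXX = 258 MPa.
R_n/Ω = (258 × 6125) / 2.0 × 10⁻³ = 790.1 kN.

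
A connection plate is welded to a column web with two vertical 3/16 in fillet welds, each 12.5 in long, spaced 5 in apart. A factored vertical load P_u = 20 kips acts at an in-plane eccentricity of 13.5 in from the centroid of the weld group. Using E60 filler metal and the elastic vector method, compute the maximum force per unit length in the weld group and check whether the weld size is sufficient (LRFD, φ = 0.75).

f_max ≈ 4.14 kip/in; NOT adequate

E60XX → F_EXX = 60 ksi.
Total weld length L_w = 25 in. Treat welds as unit-width lines.
Polar moment about centroid: J = 2[d³/12 + d(b/2)²] = 2[12.5³/12 + 12.5×2.5²] = 481.8 in³.
Direct shear f_v = P/L_w = 20 / 25 = 0.8 kip/in (vertical).
Torsion M = P·e = 20 × 13.5 = 270 kip·in.
Critical point at (x, y) = (2.5, 6.25) from centroid. f_tx = M·y/J = 3.503 kip/in; f_ty = M·x/J = 1.401 kip/in.
Resultant f_max = √[f_tx² + (f_v + f_ty)²] = √[3.503² + (0.8 + 1.401)²] = 4.137 kip/in.
Capacity per unit length: φr_n = 0.75 × 0.6 × 60 × (0.707 × 0.1875) = 3.579 kip/in.
4.137 > 3.579 → NOT adequate.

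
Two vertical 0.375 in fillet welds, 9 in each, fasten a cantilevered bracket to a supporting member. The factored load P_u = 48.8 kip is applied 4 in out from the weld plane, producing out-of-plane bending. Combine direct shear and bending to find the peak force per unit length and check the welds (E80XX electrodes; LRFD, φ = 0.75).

E80XX → F_EXX = 80 ksi.
L_w = 2 × 9 = 18 in; section modulus (unit throat) S = 2 × L²/6 = 27 in².
Direct shear f_v = P/L_w = 48.8/18 = 2.711 kip/in.
Moment M = P × e = 48.8 × 4 = 195.2 kip·in; bending f_b = M/S = 7.23 kip/in.
f_max = √(f_v² + f_b²) = √(2.711² + 7.23²) = 7.721 kip/in.
φr_n = 0.75 × 0.6 × 80 × (0.707 × 0.375) = 9.544 kip/in → adequate.

f_max ≈ 7.72 kip/in; adequate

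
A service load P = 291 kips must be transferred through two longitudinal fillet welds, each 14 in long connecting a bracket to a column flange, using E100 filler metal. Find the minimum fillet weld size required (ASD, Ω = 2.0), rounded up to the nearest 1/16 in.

E100XX → F_EXX = 100 ksi.
Total weld length L = 28 in.
Required throat t_e = P × Ω / (0.6 F_EXX × L) = 291 × 2.0 / (0.6 × 100 × 28) = 0.3464 in.
Required leg w = t_e / 0.707 = 0.49 in → use 1/2 in.

w = 1/2 in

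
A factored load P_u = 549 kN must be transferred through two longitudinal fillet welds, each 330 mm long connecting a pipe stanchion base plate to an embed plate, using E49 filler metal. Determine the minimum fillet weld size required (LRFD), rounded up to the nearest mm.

E49XX → F_EXX = 490 MPa.
Total weld length L = 660 mm.
Required throat t_e = P_u / (φ × 0.6 F_EXX × L) = 549 / (0.75 × 0.6 × 490 × 660 × 10⁻³) = 3.772 mm.
Required leg w = t_e / 0.707 = 5.336 mm → use 6 mm.

w = 6 mm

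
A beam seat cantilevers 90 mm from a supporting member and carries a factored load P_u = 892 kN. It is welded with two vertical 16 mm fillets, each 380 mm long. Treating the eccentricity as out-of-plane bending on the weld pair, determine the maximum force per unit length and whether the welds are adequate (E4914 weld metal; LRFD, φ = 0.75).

f_max ≈ 2040 N/mm; adequate

E49XX → F_EXX = 490 MPa.
L_w = 2 × 380 = 760 mm; section modulus (unit throat) S = 2 × L²/6 = 48130 mm².
Direct shear f_v = P/L_w = 892×10³/760 = 1174 N/mm.
Moment M = P × e = 892×10³ × 90 = 80280000 N·mm; bending f_b = M/S = 1668 N/mm.
f_max = √(f_v² + f_b²) = √(1174² + 1668²) = 2039 N/mm.
φr_n = 0.75 × 0.6 × 490 × (0.707 × 16) = 2494 N/mm → adequate.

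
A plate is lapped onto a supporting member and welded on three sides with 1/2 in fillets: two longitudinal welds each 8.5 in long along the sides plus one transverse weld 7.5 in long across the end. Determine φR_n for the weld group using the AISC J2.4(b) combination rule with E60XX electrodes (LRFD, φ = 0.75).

φR_n ≈ 245 kips

E60XX → F_EXX = 60 ksi.
t_e = 0.707 × 0.5 = 0.3535 in.
R_nwl = 0.6 × 60 × 0.3535 × 17 = 216.3 kips (longitudinal, 2 welds).
R_nwt = 0.6 × 60 × 0.3535 × 7.5 = 95.44 kips (transverse, base value).
(i) R_nwl + R_nwt = 311.8 kips; (ii) 0.85 R_nwl + 1.5 R_nwt = 327.1 kips.
R_n = max = 327.1 kips [governs: (ii)]; φR_n = 245.3 kips.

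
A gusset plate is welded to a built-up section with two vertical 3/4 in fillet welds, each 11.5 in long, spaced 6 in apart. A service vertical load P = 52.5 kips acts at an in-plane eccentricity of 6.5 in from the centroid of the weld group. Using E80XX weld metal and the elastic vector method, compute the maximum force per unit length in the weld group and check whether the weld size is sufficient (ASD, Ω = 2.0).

E80XX → F_EXX = 80 ksi.
Total weld length L_w = 23 in. Treat welds as unit-width lines.
Polar moment about centroid: J = 2[d³/12 + d(b/2)²] = 2[11.5³/12 + 11.5×3²] = 460.5 in³.
Direct shear f_v = P/L_w = 52.5 / 23 = 2.283 kip/in (vertical).
Torsion M = P·e = 52.5 × 6.5 = 341.25 kip·in.
Critical point at (x, y) = (3, 5.75) from centroid. f_tx = M·y/J = 4.261 kip/in; f_ty = M·x/J = 2.223 kip/in.
Resultant f_max = √[f_tx² + (f_v + f_ty)²] = √[4.261² + (2.283 + 2.223)²] = 6.202 kip/in.
Capacity per unit length: r_n/Ω = (1/2.0) × 0.6 × 80 × (0.707 × 0.75) = 12.73 kip/in.
6.202 ≤ 12.73 → adequate.

f_max ≈ 6.2 kip/in; adequate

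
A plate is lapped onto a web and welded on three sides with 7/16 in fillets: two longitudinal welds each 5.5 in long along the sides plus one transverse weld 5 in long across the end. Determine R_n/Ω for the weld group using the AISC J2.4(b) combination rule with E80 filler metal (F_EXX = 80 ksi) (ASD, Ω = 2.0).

R_n/Ω ≈ 125 kips

t_e = 0.707 × 0.4375 = 0.3093 in.
R_nwl = 0.6 × 80 × 0.3093 × 11 = 163.3 kips (longitudinal, 2 welds).
R_nwt = 0.6 × 80 × 0.3093 × 5 = 74.23 kips (transverse, base value).
(i) R_nwl + R_nwt = 237.6 kips; (ii) 0.85 R_nwl + 1.5 R_nwt = 250.2 kips.
R_n = max = 250.2 kips [governs: (ii)]; R_n/Ω = 125.1 kips.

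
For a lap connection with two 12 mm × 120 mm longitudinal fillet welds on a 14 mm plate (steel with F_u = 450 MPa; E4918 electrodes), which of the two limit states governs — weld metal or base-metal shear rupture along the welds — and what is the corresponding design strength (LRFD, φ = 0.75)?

φR_n ≈ 449 kN (weld metal governs)

E49XX → F_EXX = 490 MPa.
t_e = 0.707 × 12 = 8.484 mm; L = 240 mm.
Weld metal: φR_n = 0.75 × 0.6 × 490 × 8.484 × 240 × 10⁻³ = 449 kN.
Base metal (shear rupture): φR_n = 0.75 × 0.6 × 450 × 14 × 240 × 10⁻³ = 680.4 kN.
Governing: weld metal.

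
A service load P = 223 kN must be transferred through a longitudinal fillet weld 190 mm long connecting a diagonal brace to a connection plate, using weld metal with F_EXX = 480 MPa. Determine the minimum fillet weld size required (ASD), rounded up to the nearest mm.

Total weld length L = 190 mm.
Required throat t_e = P × Ω / (0.6 F_EXX × L) = 223 × 2.0 / (0.6 × 480 × 190 × 10⁻³) = 8.151 mm.
Required leg w = t_e / 0.707 = 11.53 mm → use 12 mm.

w = 12 mm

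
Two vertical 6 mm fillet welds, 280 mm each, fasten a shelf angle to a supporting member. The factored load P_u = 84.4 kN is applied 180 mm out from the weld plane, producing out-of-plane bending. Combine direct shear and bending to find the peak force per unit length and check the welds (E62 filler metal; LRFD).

E62XX → F_EXX = 620 MPa.
L_w = 2 × 280 = 560 mm; section modulus (unit throat) S = 2 × L²/6 = 26130 mm².
Direct shear f_v = P/L_w = 84.4×10³/560 = 150.7 N/mm.
Moment M = P × e = 84.4×10³ × 180 = 15192000 N·mm; bending f_b = M/S = 581.3 N/mm.
f_max = √(f_v² + f_b²) = √(150.7² + 581.3²) = 600.5 N/mm.
φr_n = 0.75 × 0.6 × 620 × (0.707 × 6) = 1184 N/mm → adequate.

f_max ≈ 601 N/mm; adequate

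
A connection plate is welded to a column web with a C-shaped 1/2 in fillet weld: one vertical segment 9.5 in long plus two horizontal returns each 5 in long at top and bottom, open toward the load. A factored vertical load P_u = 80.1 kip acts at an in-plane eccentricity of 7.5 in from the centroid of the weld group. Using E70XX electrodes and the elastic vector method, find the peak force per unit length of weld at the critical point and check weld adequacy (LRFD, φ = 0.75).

f_max ≈ 13.3 kip/in; NOT adequate

E70XX → F_EXX = 70 ksi.
Total weld length L_w = 19.5 in. Treat welds as unit-width lines.
Centroid: x̄ = 2×5×2.5 / 19.5 = 1.282 in from the vertical weld.
Polar moment about centroid: J = I_x + I_y = [9.5³/12 + 2×5×4.75²] + [9.5×1.282² + 2(5³/12 + 5×1.218²)] = 348.4 in³.
Direct shear f_v = P/L_w = 80.1 / 19.5 = 4.108 kip/in (vertical).
Torsion M = P·e = 80.1 × 7.5 = 600.75 kip·in.
Critical point at (x, y) = (3.718, 4.75) from centroid. f_tx = M·y/J = 8.192 kip/in; f_ty = M·x/J = 6.412 kip/in.
Resultant f_max = √[f_tx² + (f_v + f_ty)²] = √[8.192² + (4.108 + 6.412)²] = 13.33 kip/in.
Capacity per unit length: φr_n = 0.75 × 0.6 × 70 × (0.707 × 0.5) = 11.14 kip/in.
13.33 > 11.14 → NOT adequate.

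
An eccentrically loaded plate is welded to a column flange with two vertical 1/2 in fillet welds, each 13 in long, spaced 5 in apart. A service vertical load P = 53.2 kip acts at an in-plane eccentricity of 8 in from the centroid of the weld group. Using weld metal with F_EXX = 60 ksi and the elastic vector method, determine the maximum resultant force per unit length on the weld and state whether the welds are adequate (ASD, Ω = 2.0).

f_max ≈ 6.62 kip/in; NOT adequate

Total weld length L_w = 26 in. Treat welds as unit-width lines.
Polar moment about centroid: J = 2[d³/12 + d(b/2)²] = 2[13³/12 + 13×2.5²] = 528.7 in³.
Direct shear f_v = P/L_w = 53.2 / 26 = 2.046 kip/in (vertical).
Torsion M = P·e = 53.2 × 8 = 425.6 kip·in.
Critical point at (x, y) = (2.5, 6.5) from centroid. f_tx = M·y/J = 5.233 kip/in; f_ty = M·x/J = 2.013 kip/in.
Resultant f_max = √[f_tx² + (f_v + f_ty)²] = √[5.233² + (2.046 + 2.013)²] = 6.622 kip/in.
Capacity per unit length: r_n/Ω = (1/2.0) × 0.6 × 60 × (0.707 × 0.5) = 6.363 kip/in.
6.622 > 6.363 → NOT adequate.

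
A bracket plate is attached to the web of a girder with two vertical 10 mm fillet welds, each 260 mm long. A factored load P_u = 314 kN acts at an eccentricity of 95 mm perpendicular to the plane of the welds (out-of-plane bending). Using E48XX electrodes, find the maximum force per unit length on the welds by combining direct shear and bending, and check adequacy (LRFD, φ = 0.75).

f_max ≈ 1460 N/mm; adequate

E48XX → F_EXX = 480 MPa.
L_w = 2 × 260 = 520 mm; section modulus (unit throat) S = 2 × L²/6 = 22530 mm².
Direct shear f_v = P/L_w = 314×10³/520 = 603.8 N/mm.
Moment M = P × e = 314×10³ × 95 = 29830000 N·mm; bending f_b = M/S = 1324 N/mm.
f_max = √(f_v² + f_b²) = √(603.8² + 1324²) = 1455 N/mm.
φr_n = 0.75 × 0.6 × 480 × (0.707 × 10) = 1527 N/mm → adequate.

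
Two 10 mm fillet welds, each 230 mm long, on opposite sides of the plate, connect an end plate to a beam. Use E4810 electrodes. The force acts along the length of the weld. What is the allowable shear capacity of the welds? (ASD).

E48XX → F_EXX = 480 MPa.
Effective throat t_e = 0.707 × 10 = 7.07 mm.
Total length L = 460 mm; A_we = 7.07 × 460 = 3252 mm².
F_nw = 0.6 F_EXX = 0.6 × 480 = 288 MPa.
R_n = 288 × 3252 × 10⁻³ = 936.6 kN; R_n/Ω = 936.6/2.0 = 468.3 kN.

R_n/Ω ≈ 468 kN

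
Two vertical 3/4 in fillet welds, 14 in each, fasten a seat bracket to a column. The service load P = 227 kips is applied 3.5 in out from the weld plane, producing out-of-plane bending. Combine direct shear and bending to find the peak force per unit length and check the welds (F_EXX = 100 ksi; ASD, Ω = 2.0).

f_max ≈ 14.6 kip/in; adequate

L_w = 2 × 14 = 28 in; section modulus (unit throat) S = 2 × L²/6 = 65.33 in².
Direct shear f_v = P/L_w = 227/28 = 8.107 kip/in.
Moment M = P × e = 227 × 3.5 = 794.5 kip·in; bending f_b = M/S = 12.16 kip/in.
f_max = √(f_v² + f_b²) = √(8.107² + 12.16²) = 14.62 kip/in.
r_n/Ω = (1/2.0) × 0.6 × 100 × (0.707 × 0.75) = 15.91 kip/in → adequate.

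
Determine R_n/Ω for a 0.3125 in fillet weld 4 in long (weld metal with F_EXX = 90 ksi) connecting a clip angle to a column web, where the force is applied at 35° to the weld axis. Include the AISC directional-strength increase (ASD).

t_e = 0.707 × 0.3125 = 0.2209 in; A_we = 0.2209 × 4 = 0.8837 in².
Directional factor: 1.0 + 0.5 sin^1.5(35°) = 1.217.
F_nw = 0.6 × 90 × 1.217 = 65.73 ksi.
R_n/Ω = (65.73 × 0.8837) / 2.0 = 29.04 kips.

R_n/Ω ≈ 29 kips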